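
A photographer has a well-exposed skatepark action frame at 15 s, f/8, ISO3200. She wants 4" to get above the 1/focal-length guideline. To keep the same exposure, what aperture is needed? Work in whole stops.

Shutter speed: 15 → 8 → 4 — 2 stops faster (darker).
Need 2 stops brighter from the aperture: f/8 → f/5.6 → f/4.

f/4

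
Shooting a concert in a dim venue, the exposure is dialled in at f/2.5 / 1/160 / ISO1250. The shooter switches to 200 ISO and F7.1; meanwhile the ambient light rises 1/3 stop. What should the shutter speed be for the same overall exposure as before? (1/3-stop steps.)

1/4s

Scene light: 1/3 stop brighter.
ISO: 1250 → 1000 → 800 → 640 → 500 → 400 → 320 → 250 → 200 — 2 2/3 stops dropped (darker).
Aperture: f/2.5 → f/2.8 → f/3.2 → f/3.5 → f/4 → f/4.5 → f/5 → f/5.6 → f/6.3 → f/7.1 — 3 stops narrower (darker).
Net so far: 5 1/3 stops darker. Shutter speed: 1/160 → 1/125 → 1/100 → 1/80 → 1/60 → 1/50 → 1/40 → 1/30 → 1/25 → 1/20 → 1/15 → 1/13 → 1/10 → 1/8 → 1/6 → 1/5 → 1/4.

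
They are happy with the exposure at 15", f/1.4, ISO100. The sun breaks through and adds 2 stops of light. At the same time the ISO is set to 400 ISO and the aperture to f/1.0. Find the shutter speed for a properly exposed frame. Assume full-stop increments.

1/2s

Scene light: 2 stops brighter.
ISO: 100 → 200 → 400 — 2 stops higher (brighter).
Aperture: f/1.4 → f/1.0 — 1 stop opened up (brighter).
Net so far: 5 stops brighter. Shutter speed: 15 → 8 → 4 → 2 → 1 → 1/2.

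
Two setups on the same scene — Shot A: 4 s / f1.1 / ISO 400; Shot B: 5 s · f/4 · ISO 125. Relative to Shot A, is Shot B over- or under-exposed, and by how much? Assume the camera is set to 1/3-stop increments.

5 stops darker

Aperture: f/1.1 → f/1.2 → f/1.4 → f/1.6 → f/1.8 → f/2 → f/2.2 → f/2.5 → f/2.8 → f/3.2 → f/3.5 → f/4 — 3 2/3 stops smaller aperture (darker).
Shutter speed: 4 → 5 — 1/3 stop longer (brighter).
ISO: 400 → 320 → 250 → 200 → 160 → 125 — 1 2/3 stops lower (darker).
Net: −3 2/3 +1/3 −1 2/3 = −5 stops.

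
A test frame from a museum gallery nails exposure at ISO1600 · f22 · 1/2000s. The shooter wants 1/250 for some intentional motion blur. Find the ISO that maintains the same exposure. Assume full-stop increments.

ISO 200

Shutter speed: 1/2000 → 1/1000 → 1/500 → 1/250 — 3 stops slower (brighter).
Need 3 stops darker from the ISO: 1600 → 800 → 400 → 200.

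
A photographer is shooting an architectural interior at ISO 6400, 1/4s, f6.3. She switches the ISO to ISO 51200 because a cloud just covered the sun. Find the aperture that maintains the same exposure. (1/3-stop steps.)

f/18

ISO: 6400 → 8000 → 10000 → 12800 → 16000 → 20000 → 25600 → 32000 → 40000 → 51200 — 3 stops higher (brighter).
Need 3 stops darker from the aperture: f/6.3 → f/7.1 → f/8 → f/9 → f/10 → f/11 → f/13 → f/14 → f/16 → f/18.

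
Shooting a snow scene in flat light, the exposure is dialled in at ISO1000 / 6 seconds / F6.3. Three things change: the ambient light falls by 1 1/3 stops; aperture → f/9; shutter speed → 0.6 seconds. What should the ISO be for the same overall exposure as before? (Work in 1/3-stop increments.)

Scene light: 1 1/3 stops darker.
Aperture: f/6.3 → f/7.1 → f/8 → f/9 — 1 stop smaller aperture (darker).
Shutter speed: 6 → 5 → 4 → 3.2 → 2.5 → 2 → 1.6 → 1.3 → 1 → 0.8 → 0.6 — 3 1/3 stops faster (darker).
Net so far: 5 2/3 stops darker. ISO: 1000 → 1250 → 1600 → 2000 → 2500 → 3200 → 4000 → 5000 → 6400 → 8000 → 10000 → 12800 → 16000 → 20000 → 25600 → 32000 → 40000 → 51200.

ISO 51200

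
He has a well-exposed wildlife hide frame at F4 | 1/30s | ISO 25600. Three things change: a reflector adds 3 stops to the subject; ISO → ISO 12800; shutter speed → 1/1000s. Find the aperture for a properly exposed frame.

f/1.4

Scene light: 3 stops brighter.
ISO: 25600 → 12800 — 1 stop lower (darker).
Shutter speed: 1/30 → 1/60 → 1/125 → 1/250 → 1/500 → 1/1000 — 5 stops faster (darker).
Net so far: 3 stops darker. Aperture: f/4 → f/2.8 → f/2 → f/1.4.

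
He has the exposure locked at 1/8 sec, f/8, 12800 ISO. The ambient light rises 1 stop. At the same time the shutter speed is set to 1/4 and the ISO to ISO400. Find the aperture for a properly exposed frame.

f/2.8

Scene light: 1 stop brighter.
Shutter speed: 1/8 → 1/4 — 1 stop slower (brighter).
ISO: 12800 → 6400 → 3200 → 1600 → 800 → 400 — 5 stops lower (darker).
Net so far: 3 stops darker. Aperture: f/8 → f/5.6 → f/4 → f/2.8.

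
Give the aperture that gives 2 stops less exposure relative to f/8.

f/16

Aperture: f/8 → f/11 → f/16 — 2 stops stopped down (darker).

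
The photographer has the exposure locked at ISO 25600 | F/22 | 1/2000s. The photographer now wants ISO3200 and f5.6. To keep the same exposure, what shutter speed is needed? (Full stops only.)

ISO: 25600 → 12800 → 6400 → 3200 — 3 stops lower (darker).
Aperture: f/22 → f/16 → f/11 → f/8 → f/5.6 — 4 stops wider (brighter).
Net change so far: 1 stop brighter. Offset with the shutter speed: 1/2000 → 1/4000.

1/4000s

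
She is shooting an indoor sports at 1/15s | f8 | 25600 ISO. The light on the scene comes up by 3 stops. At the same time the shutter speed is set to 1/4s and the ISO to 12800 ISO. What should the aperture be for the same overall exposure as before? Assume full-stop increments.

f/32

Scene light: 3 stops brighter.
Shutter speed: 1/15 → 1/8 → 1/4 — 2 stops longer (brighter).
ISO: 25600 → 12800 — 1 stop lower (darker).
Net so far: 4 stops brighter. Aperture: f/8 → f/11 → f/16 → f/22 → f/32.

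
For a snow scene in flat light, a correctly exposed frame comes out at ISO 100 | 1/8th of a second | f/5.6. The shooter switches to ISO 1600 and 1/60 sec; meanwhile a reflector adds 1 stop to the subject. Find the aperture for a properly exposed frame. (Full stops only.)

f/11

Scene light: 1 stop brighter.
ISO: 100 → 200 → 400 → 800 → 1600 — 4 stops higher (brighter).
Shutter speed: 1/8 → 1/15 → 1/30 → 1/60 — 3 stops shorter (darker).
Net so far: 2 stops brighter. Aperture: f/5.6 → f/8 → f/11.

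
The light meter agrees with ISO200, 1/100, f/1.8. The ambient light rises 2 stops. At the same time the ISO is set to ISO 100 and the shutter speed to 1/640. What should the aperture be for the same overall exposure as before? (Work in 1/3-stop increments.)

Scene light: 2 stops brighter.
ISO: 200 → 160 → 125 → 100 — 1 stop dropped (darker).
Shutter speed: 1/100 → 1/125 → 1/160 → 1/200 → 1/250 → 1/320 → 1/400 → 1/500 → 1/640 — 2 2/3 stops faster (darker).
Net so far: 1 2/3 stops darker. Aperture: f/1.8 → f/1.6 → f/1.4 → f/1.2 → f/1.1 → f/1.0.

f/1.0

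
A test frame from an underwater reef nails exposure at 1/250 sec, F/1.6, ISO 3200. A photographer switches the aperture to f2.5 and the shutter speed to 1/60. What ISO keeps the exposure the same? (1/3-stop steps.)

Aperture: f/1.6 → f/1.8 → f/2 → f/2.2 → f/2.5 — 1 1/3 stops narrower (darker).
Shutter speed: 1/250 → 1/200 → 1/160 → 1/125 → 1/100 → 1/80 → 1/60 — 2 stops longer (brighter).
Net change so far: 2/3 stop brighter. Offset with the ISO: 3200 → 2500 → 2000.

ISO 2000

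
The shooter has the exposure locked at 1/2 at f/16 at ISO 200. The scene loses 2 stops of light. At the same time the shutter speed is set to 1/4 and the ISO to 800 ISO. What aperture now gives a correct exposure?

Scene light: 2 stops darker.
Shutter speed: 1/2 → 1/4 — 1 stop shorter (darker).
ISO: 200 → 400 → 800 — 2 stops raised (brighter).
Net so far: 1 stop darker. Aperture: f/16 → f/11.

f/11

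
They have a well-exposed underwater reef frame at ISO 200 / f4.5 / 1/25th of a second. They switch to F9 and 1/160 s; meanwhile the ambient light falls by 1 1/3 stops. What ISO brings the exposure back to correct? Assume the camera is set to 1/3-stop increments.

Scene light: 1 1/3 stops darker.
Aperture: f/4.5 → f/5 → f/5.6 → f/6.3 → f/7.1 → f/8 → f/9 — 2 stops stopped down (darker).
Shutter speed: 1/25 → 1/30 → 1/40 → 1/50 → 1/60 → 1/80 → 1/100 → 1/125 → 1/160 — 2 2/3 stops faster (darker).
Net so far: 6 stops darker. ISO: 200 → 250 → 320 → 400 → 500 → 640 → 800 → 1000 → 1250 → 1600 → 2000 → 2500 → 3200 → 4000 → 5000 → 6400 → 8000 → 10000 → 12800.

ISO 12800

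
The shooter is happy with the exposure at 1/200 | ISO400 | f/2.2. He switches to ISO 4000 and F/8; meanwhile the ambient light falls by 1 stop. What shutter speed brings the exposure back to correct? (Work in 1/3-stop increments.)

Scene light: 1 stop darker.
ISO: 400 → 500 → 640 → 800 → 1000 → 1250 → 1600 → 2000 → 2500 → 3200 → 4000 — 3 1/3 stops higher (brighter).
Aperture: f/2.2 → f/2.5 → f/2.8 → f/3.2 → f/3.5 → f/4 → f/4.5 → f/5 → f/5.6 → f/6.3 → f/7.1 → f/8 — 3 2/3 stops smaller aperture (darker).
Net so far: 1 1/3 stops darker. Shutter speed: 1/200 → 1/160 → 1/125 → 1/100 → 1/80.

1/80s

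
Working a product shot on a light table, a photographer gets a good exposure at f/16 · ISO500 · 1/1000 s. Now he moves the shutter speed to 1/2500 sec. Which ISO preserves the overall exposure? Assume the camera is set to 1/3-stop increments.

Shutter speed: 1/1000 → 1/1250 → 1/1600 → 1/2000 → 1/2500 — 1 1/3 stops faster (darker).
Need 1 1/3 stops brighter from the ISO: 500 → 640 → 800 → 1000 → 1250.

ISO 1250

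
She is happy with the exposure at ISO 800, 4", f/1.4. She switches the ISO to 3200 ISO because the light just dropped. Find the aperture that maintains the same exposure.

ISO: 800 → 1600 → 3200 — 2 stops raised (brighter).
Need 2 stops darker from the aperture: f/1.4 → f/2 → f/2.8.

f/2.8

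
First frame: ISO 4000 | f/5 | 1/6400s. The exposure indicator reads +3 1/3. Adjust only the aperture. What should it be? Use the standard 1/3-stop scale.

f/16

Overexposed by 3 1/3 stops → need 3 1/3 stops darker.
Aperture: f/5 → f/5.6 → f/6.3 → f/7.1 → f/8 → f/9 → f/10 → f/11 → f/13 → f/14 → f/16.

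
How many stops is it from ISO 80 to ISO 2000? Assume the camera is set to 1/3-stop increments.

80 → 100 → 125 → 160 → 200 → 250 → 320 → 400 → 500 → 640 → 800 → 1000 → 1250 → 1600 → 2000 — count the steps: 14 third-stops = 4 2/3 stops.

4 2/3 stops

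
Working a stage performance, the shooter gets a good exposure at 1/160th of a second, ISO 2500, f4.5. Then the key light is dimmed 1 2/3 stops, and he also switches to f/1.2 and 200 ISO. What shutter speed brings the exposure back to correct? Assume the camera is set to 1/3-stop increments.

Scene light: 1 2/3 stops darker.
Aperture: f/4.5 → f/4 → f/3.5 → f/3.2 → f/2.8 → f/2.5 → f/2.2 → f/2 → f/1.8 → f/1.6 → f/1.4 → f/1.2 — 3 2/3 stops larger aperture (brighter).
ISO: 2500 → 2000 → 1600 → 1250 → 1000 → 800 → 640 → 500 → 400 → 320 → 250 → 200 — 3 2/3 stops dropped (darker).
Net so far: 1 2/3 stops darker. Shutter speed: 1/160 → 1/125 → 1/100 → 1/80 → 1/60 → 1/50.

1/50s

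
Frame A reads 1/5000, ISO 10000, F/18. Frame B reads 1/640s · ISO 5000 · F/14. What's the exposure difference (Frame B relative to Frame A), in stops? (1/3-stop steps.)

2 2/3 stops brighter

Aperture: f/18 → f/16 → f/14 — 2/3 stop wider (brighter).
Shutter speed: 1/5000 → 1/4000 → 1/3200 → 1/2500 → 1/2000 → 1/1600 → 1/1250 → 1/1000 → 1/800 → 1/640 — 3 stops longer (brighter).
ISO: 10000 → 8000 → 6400 → 5000 — 1 stop lower (darker).
Net: +2/3 +3 −1 = +2 2/3 stops.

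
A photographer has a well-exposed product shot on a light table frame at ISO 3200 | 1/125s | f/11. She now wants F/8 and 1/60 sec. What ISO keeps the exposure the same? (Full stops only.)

ISO 800

Aperture: f/11 → f/8 — 1 stop wider (brighter).
Shutter speed: 1/125 → 1/60 — 1 stop longer (brighter).
Net change so far: 2 stops brighter. Offset with the ISO: 3200 → 1600 → 800.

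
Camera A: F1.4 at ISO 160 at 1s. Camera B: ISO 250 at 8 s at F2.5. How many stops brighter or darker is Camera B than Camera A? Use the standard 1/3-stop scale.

Aperture: f/1.4 → f/1.6 → f/1.8 → f/2 → f/2.2 → f/2.5 — 1 2/3 stops stopped down (darker).
Shutter speed: 1 → 1.3 → 1.6 → 2 → 2.5 → 3.2 → 4 → 5 → 6 → 8 — 3 stops slower (brighter).
ISO: 160 → 200 → 250 — 2/3 stop higher (brighter).
Net: −1 2/3 +3 +2/3 = +2 stops.

2 stops brighter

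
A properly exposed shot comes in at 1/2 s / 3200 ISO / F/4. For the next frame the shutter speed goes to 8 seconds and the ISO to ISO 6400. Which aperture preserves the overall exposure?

Shutter speed: 1/2 → 1 → 2 → 4 → 8 — 4 stops longer (brighter).
ISO: 3200 → 6400 — 1 stop higher (brighter).
Net change so far: 5 stops brighter. Offset with the aperture: f/4 → f/5.6 → f/8 → f/11 → f/16 → f/22.

f/22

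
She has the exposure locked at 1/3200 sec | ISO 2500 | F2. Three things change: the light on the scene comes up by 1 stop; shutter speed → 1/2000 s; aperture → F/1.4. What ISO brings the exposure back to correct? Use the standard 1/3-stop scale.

Scene light: 1 stop brighter.
Shutter speed: 1/3200 → 1/2500 → 1/2000 — 2/3 stop longer (brighter).
Aperture: f/2 → f/1.8 → f/1.6 → f/1.4 — 1 stop wider (brighter).
Net so far: 2 2/3 stops brighter. ISO: 2500 → 2000 → 1600 → 1250 → 1000 → 800 → 640 → 500 → 400.

ISO 400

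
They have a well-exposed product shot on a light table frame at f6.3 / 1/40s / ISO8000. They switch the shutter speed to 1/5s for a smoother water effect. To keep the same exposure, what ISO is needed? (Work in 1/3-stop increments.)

ISO 1000

Shutter speed: 1/40 → 1/30 → 1/25 → 1/20 → 1/15 → 1/13 → 1/10 → 1/8 → 1/6 → 1/5 — 3 stops slower (brighter).
Need 3 stops darker from the ISO: 8000 → 6400 → 5000 → 4000 → 3200 → 2500 → 2000 → 1600 → 1250 → 1000.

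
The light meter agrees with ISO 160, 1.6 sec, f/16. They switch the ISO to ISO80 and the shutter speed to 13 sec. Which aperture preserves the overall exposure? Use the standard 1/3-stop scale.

ISO: 160 → 125 → 100 → 80 — 1 stop lower (darker).
Shutter speed: 1.6 → 2 → 2.5 → 3.2 → 4 → 5 → 6 → 8 → 10 → 13 — 3 stops slower (brighter).
Net change so far: 2 stops brighter. Offset with the aperture: f/16 → f/18 → f/20 → f/22 → f/25 → f/29 → f/32.

f/32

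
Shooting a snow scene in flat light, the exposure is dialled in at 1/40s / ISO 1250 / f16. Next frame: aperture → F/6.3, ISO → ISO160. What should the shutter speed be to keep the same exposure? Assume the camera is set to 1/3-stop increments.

Aperture: f/16 → f/14 → f/13 → f/11 → f/10 → f/9 → f/8 → f/7.1 → f/6.3 — 2 2/3 stops larger aperture (brighter).
ISO: 1250 → 1000 → 800 → 640 → 500 → 400 → 320 → 250 → 200 → 160 — 3 stops dropped (darker).
Net change so far: 1/3 stop darker. Offset with the shutter speed: 1/40 → 1/30.

1/30s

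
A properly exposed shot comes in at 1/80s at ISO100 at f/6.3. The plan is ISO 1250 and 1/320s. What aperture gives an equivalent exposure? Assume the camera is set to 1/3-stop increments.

f/11

ISO: 100 → 125 → 160 → 200 → 250 → 320 → 400 → 500 → 640 → 800 → 1000 → 1250 — 3 2/3 stops raised (brighter).
Shutter speed: 1/80 → 1/100 → 1/125 → 1/160 → 1/200 → 1/250 → 1/320 — 2 stops shorter (darker).
Net change so far: 1 2/3 stops brighter. Offset with the aperture: f/6.3 → f/7.1 → f/8 → f/9 → f/10 → f/11.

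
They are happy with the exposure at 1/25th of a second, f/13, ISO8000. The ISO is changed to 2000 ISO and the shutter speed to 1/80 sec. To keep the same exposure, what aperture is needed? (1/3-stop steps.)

f/3.5

ISO: 8000 → 6400 → 5000 → 4000 → 3200 → 2500 → 2000 — 2 stops dropped (darker).
Shutter speed: 1/25 → 1/30 → 1/40 → 1/50 → 1/60 → 1/80 — 1 2/3 stops faster (darker).
Net change so far: 3 2/3 stops darker. Offset with the aperture: f/13 → f/11 → f/10 → f/9 → f/8 → f/7.1 → f/6.3 → f/5.6 → f/5 → f/4.5 → f/4 → f/3.5.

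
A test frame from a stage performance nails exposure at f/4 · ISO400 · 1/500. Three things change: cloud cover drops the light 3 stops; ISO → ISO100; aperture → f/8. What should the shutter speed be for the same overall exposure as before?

Scene light: 3 stops darker.
ISO: 400 → 200 → 100 — 2 stops dropped (darker).
Aperture: f/4 → f/5.6 → f/8 — 2 stops narrower (darker).
Net so far: 7 stops darker. Shutter speed: 1/500 → 1/250 → 1/125 → 1/60 → 1/30 → 1/15 → 1/8 → 1/4.

1/4s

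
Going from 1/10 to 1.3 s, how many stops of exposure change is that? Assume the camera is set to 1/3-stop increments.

3 2/3 stops

1/10 → 1/8 → 1/6 → 1/5 → 1/4 → 0.3 → 0.4 → 0.5 → 0.6 → 0.8 → 1 → 1.3 — count the steps: 11 third-stops = 3 2/3 stops.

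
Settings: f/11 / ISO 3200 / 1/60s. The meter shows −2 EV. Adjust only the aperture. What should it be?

f/5.6

Underexposed by 2 stops → need 2 stops brighter.
Aperture: f/11 → f/8 → f/5.6.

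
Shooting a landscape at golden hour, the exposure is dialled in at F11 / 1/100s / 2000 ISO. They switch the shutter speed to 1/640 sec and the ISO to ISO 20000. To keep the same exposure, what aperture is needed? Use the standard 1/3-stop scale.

f/14

Shutter speed: 1/100 → 1/125 → 1/160 → 1/200 → 1/250 → 1/320 → 1/400 → 1/500 → 1/640 — 2 2/3 stops shorter (darker).
ISO: 2000 → 2500 → 3200 → 4000 → 5000 → 6400 → 8000 → 10000 → 12800 → 16000 → 20000 — 3 1/3 stops raised (brighter).
Net change so far: 2/3 stop brighter. Offset with the aperture: f/11 → f/13 → f/14.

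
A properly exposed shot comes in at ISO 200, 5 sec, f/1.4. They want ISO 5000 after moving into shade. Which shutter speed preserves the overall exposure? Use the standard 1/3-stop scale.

1/5s

ISO: 200 → 250 → 320 → 400 → 500 → 640 → 800 → 1000 → 1250 → 1600 → 2000 → 2500 → 3200 → 4000 → 5000 — 4 2/3 stops higher (brighter).
Need 4 2/3 stops darker from the shutter speed: 5 → 4 → 3.2 → 2.5 → 2 → 1.6 → 1.3 → 1 → 0.8 → 0.6 → 0.5 → 0.4 → 0.3 → 1/4 → 1/5.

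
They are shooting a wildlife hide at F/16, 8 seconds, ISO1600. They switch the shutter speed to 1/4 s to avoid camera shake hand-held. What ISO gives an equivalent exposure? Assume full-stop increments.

Shutter speed: 8 → 4 → 2 → 1 → 1/2 → 1/4 — 5 stops faster (darker).
Need 5 stops brighter from the ISO: 1600 → 3200 → 6400 → 12800 → 25600 → 51200.

ISO 51200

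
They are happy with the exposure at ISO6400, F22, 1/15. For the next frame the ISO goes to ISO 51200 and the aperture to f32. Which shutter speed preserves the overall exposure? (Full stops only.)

1/60s

ISO: 6400 → 12800 → 25600 → 51200 — 3 stops raised (brighter).
Aperture: f/22 → f/32 — 1 stop smaller aperture (darker).
Net change so far: 2 stops brighter. Offset with the shutter speed: 1/15 → 1/30 → 1/60.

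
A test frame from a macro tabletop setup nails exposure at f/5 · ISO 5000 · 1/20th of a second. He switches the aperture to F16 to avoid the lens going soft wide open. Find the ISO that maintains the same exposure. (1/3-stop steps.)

ISO 51200

Aperture: f/5 → f/5.6 → f/6.3 → f/7.1 → f/8 → f/9 → f/10 → f/11 → f/13 → f/14 → f/16 — 3 1/3 stops smaller aperture (darker).
Need 3 1/3 stops brighter from the ISO: 5000 → 6400 → 8000 → 10000 → 12800 → 16000 → 20000 → 25600 → 32000 → 40000 → 51200.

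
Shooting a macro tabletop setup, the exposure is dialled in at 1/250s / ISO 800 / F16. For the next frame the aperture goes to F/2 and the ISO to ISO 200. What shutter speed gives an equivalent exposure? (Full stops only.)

1/4000s

Aperture: f/16 → f/11 → f/8 → f/5.6 → f/4 → f/2.8 → f/2 — 6 stops larger aperture (brighter).
ISO: 800 → 400 → 200 — 2 stops lower (darker).
Net change so far: 4 stops brighter. Offset with the shutter speed: 1/250 → 1/500 → 1/1000 → 1/2000 → 1/4000.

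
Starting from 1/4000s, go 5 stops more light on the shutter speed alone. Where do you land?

Shutter speed: 1/4000 → 1/2000 → 1/1000 → 1/500 → 1/250 → 1/125 — 5 stops longer (brighter).

1/125s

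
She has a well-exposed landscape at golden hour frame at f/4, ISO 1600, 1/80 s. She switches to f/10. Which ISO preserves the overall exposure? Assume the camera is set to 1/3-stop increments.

ISO 10000

Aperture: f/4 → f/4.5 → f/5 → f/5.6 → f/6.3 → f/7.1 → f/8 → f/9 → f/10 — 2 2/3 stops smaller aperture (darker).
Need 2 2/3 stops brighter from the ISO: 1600 → 2000 → 2500 → 3200 → 4000 → 5000 → 6400 → 8000 → 10000.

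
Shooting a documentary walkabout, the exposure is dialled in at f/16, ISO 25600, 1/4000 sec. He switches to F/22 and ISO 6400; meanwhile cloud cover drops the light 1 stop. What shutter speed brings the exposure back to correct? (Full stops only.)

1/250s

Scene light: 1 stop darker.
Aperture: f/16 → f/22 — 1 stop stopped down (darker).
ISO: 25600 → 12800 → 6400 — 2 stops dropped (darker).
Net so far: 4 stops darker. Shutter speed: 1/4000 → 1/2000 → 1/1000 → 1/500 → 1/250.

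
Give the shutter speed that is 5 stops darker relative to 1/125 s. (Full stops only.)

Shutter speed: 1/125 → 1/250 → 1/500 → 1/1000 → 1/2000 → 1/4000 — 5 stops faster (darker).

1/4000s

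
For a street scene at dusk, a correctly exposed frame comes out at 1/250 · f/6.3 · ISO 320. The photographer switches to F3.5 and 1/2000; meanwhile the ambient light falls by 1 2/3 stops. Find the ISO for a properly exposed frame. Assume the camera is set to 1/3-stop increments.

Scene light: 1 2/3 stops darker.
Aperture: f/6.3 → f/5.6 → f/5 → f/4.5 → f/4 → f/3.5 — 1 2/3 stops opened up (brighter).
Shutter speed: 1/250 → 1/320 → 1/400 → 1/500 → 1/640 → 1/800 → 1/1000 → 1/1250 → 1/1600 → 1/2000 — 3 stops faster (darker).
Net so far: 3 stops darker. ISO: 320 → 400 → 500 → 640 → 800 → 1000 → 1250 → 1600 → 2000 → 2500.

ISO 2500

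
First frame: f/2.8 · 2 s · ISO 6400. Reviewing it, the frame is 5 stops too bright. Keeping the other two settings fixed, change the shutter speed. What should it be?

1/15s

Overexposed by 5 stops → need 5 stops darker.
Shutter speed: 2 → 1 → 1/2 → 1/4 → 1/8 → 1/15.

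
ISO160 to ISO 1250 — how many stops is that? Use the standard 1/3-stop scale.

160 → 200 → 250 → 320 → 400 → 500 → 640 → 800 → 1000 → 1250 — count the steps: 9 third-stops = 3 stops.

3 stops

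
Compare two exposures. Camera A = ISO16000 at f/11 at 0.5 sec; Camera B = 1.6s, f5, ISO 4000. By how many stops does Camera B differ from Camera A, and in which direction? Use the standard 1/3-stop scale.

2 stops brighter

Aperture: f/11 → f/10 → f/9 → f/8 → f/7.1 → f/6.3 → f/5.6 → f/5 — 2 1/3 stops wider (brighter).
Shutter speed: 0.5 → 0.6 → 0.8 → 1 → 1.3 → 1.6 — 1 2/3 stops longer (brighter).
ISO: 16000 → 12800 → 10000 → 8000 → 6400 → 5000 → 4000 — 2 stops dropped (darker).
Net: +2 1/3 +1 2/3 −2 = +2 stops.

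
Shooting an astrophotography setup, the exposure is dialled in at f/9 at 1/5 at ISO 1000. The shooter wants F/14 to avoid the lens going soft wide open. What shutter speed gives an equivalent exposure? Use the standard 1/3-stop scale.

Aperture: f/9 → f/10 → f/11 → f/13 → f/14 — 1 1/3 stops smaller aperture (darker).
Need 1 1/3 stops brighter from the shutter speed: 1/5 → 1/4 → 0.3 → 0.4 → 0.5.

0.5 s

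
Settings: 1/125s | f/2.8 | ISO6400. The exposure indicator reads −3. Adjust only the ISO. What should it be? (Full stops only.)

Underexposed by 3 stops → need 3 stops brighter.
ISO: 6400 → 12800 → 25600 → 51200.

ISO 51200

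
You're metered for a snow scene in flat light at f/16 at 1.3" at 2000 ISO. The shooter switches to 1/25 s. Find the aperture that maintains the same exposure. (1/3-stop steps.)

f/2.8

Shutter speed: 1.3 → 1 → 0.8 → 0.6 → 0.5 → 0.4 → 0.3 → 1/4 → 1/5 → 1/6 → 1/8 → 1/10 → 1/13 → 1/15 → 1/20 → 1/25 — 5 stops faster (darker).
Need 5 stops brighter from the aperture: f/16 → f/14 → f/13 → f/11 → f/10 → f/9 → f/8 → f/7.1 → f/6.3 → f/5.6 → f/5 → f/4.5 → f/4 → f/3.5 → f/3.2 → f/2.8.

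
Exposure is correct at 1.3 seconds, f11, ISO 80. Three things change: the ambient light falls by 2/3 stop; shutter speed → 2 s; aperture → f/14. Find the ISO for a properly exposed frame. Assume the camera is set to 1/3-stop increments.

ISO 125

Scene light: 2/3 stop darker.
Shutter speed: 1.3 → 1.6 → 2 — 2/3 stop longer (brighter).
Aperture: f/11 → f/13 → f/14 — 2/3 stop stopped down (darker).
Net so far: 2/3 stop darker. ISO: 80 → 100 → 125.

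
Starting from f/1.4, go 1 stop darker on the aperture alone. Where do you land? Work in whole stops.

Aperture: f/1.4 → f/2 — 1 stop narrower (darker).

f/2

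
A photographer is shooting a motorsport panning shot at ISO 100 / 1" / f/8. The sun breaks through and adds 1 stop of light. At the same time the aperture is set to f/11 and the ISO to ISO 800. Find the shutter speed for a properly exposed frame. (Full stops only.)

1/8s

Scene light: 1 stop brighter.
Aperture: f/8 → f/11 — 1 stop smaller aperture (darker).
ISO: 100 → 200 → 400 → 800 — 3 stops raised (brighter).
Net so far: 3 stops brighter. Shutter speed: 1 → 1/2 → 1/4 → 1/8.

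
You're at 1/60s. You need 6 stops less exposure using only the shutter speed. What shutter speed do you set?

1/4000s

Shutter speed: 1/60 → 1/125 → 1/250 → 1/500 → 1/1000 → 1/2000 → 1/4000 — 6 stops shorter (darker).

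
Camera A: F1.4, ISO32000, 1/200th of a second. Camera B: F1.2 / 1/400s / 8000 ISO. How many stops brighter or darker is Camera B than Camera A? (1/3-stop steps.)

Aperture: f/1.4 → f/1.2 — 1/3 stop opened up (brighter).
Shutter speed: 1/200 → 1/250 → 1/320 → 1/400 — 1 stop faster (darker).
ISO: 32000 → 25600 → 20000 → 16000 → 12800 → 10000 → 8000 — 2 stops dropped (darker).
Net: +1/3 −1 −2 = −2 2/3 stops.

2 2/3 stops darker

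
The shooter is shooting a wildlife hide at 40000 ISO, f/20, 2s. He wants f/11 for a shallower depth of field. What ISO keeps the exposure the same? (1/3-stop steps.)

ISO 12800

Aperture: f/20 → f/18 → f/16 → f/14 → f/13 → f/11 — 1 2/3 stops wider (brighter).
Need 1 2/3 stops darker from the ISO: 40000 → 32000 → 25600 → 20000 → 16000 → 12800.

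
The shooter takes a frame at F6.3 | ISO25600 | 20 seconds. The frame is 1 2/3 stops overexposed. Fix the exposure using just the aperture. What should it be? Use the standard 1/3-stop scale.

f/11

Overexposed by 1 2/3 stops → need 1 2/3 stops darker.
Aperture: f/6.3 → f/7.1 → f/8 → f/9 → f/10 → f/11.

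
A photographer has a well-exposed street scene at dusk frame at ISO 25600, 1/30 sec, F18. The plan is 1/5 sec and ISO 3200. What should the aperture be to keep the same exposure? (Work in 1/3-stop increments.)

Shutter speed: 1/30 → 1/25 → 1/20 → 1/15 → 1/13 → 1/10 → 1/8 → 1/6 → 1/5 — 2 2/3 stops longer (brighter).
ISO: 25600 → 20000 → 16000 → 12800 → 10000 → 8000 → 6400 → 5000 → 4000 → 3200 — 3 stops lower (darker).
Net change so far: 1/3 stop darker. Offset with the aperture: f/18 → f/16.

f/16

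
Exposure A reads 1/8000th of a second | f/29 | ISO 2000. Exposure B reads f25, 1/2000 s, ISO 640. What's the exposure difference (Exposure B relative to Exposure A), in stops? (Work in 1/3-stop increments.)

2/3 stop brighter

Aperture: f/29 → f/25 — 1/3 stop wider (brighter).
Shutter speed: 1/8000 → 1/6400 → 1/5000 → 1/4000 → 1/3200 → 1/2500 → 1/2000 — 2 stops slower (brighter).
ISO: 2000 → 1600 → 1250 → 1000 → 800 → 640 — 1 2/3 stops lower (darker).
Net: +1/3 +2 −1 2/3 = +2/3 stops.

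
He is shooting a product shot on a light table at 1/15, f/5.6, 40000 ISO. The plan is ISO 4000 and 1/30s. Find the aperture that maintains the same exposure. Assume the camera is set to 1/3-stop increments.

ISO: 40000 → 32000 → 25600 → 20000 → 16000 → 12800 → 10000 → 8000 → 6400 → 5000 → 4000 — 3 1/3 stops lower (darker).
Shutter speed: 1/15 → 1/20 → 1/25 → 1/30 — 1 stop faster (darker).
Net change so far: 4 1/3 stops darker. Offset with the aperture: f/5.6 → f/5 → f/4.5 → f/4 → f/3.5 → f/3.2 → f/2.8 → f/2.5 → f/2.2 → f/2 → f/1.8 → f/1.6 → f/1.4 → f/1.2.

f/1.2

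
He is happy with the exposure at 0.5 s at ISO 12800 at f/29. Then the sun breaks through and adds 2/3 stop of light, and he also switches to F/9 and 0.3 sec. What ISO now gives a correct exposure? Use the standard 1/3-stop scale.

Scene light: 2/3 stop brighter.
Aperture: f/29 → f/25 → f/22 → f/20 → f/18 → f/16 → f/14 → f/13 → f/11 → f/10 → f/9 — 3 1/3 stops larger aperture (brighter).
Shutter speed: 0.5 → 0.4 → 0.3 — 2/3 stop faster (darker).
Net so far: 3 1/3 stops brighter. ISO: 12800 → 10000 → 8000 → 6400 → 5000 → 4000 → 3200 → 2500 → 2000 → 1600 → 1250.

ISO 1250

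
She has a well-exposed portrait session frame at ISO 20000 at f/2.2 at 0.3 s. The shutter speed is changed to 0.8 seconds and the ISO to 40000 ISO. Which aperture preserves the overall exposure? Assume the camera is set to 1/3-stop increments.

Shutter speed: 0.3 → 0.4 → 0.5 → 0.6 → 0.8 — 1 1/3 stops slower (brighter).
ISO: 20000 → 25600 → 32000 → 40000 — 1 stop higher (brighter).
Net change so far: 2 1/3 stops brighter. Offset with the aperture: f/2.2 → f/2.5 → f/2.8 → f/3.2 → f/3.5 → f/4 → f/4.5 → f/5.

f/5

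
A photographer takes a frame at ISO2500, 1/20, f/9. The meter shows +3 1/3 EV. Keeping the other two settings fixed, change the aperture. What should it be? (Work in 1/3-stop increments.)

f/29

Overexposed by 3 1/3 stops → need 3 1/3 stops darker.
Aperture: f/9 → f/10 → f/11 → f/13 → f/14 → f/16 → f/18 → f/20 → f/22 → f/25 → f/29.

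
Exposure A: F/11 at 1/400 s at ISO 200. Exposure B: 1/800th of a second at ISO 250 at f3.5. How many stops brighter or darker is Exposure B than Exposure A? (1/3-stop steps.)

Aperture: f/11 → f/10 → f/9 → f/8 → f/7.1 → f/6.3 → f/5.6 → f/5 → f/4.5 → f/4 → f/3.5 — 3 1/3 stops wider (brighter).
Shutter speed: 1/400 → 1/500 → 1/640 → 1/800 — 1 stop shorter (darker).
ISO: 200 → 250 — 1/3 stop raised (brighter).
Net: +3 1/3 −1 +1/3 = +2 2/3 stops.

2 2/3 stops brighter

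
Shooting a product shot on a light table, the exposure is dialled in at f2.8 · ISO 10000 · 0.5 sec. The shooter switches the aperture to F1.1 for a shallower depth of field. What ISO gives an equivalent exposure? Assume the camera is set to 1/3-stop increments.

ISO 1600

Aperture: f/2.8 → f/2.5 → f/2.2 → f/2 → f/1.8 → f/1.6 → f/1.4 → f/1.2 → f/1.1 — 2 2/3 stops wider (brighter).
Need 2 2/3 stops darker from the ISO: 10000 → 8000 → 6400 → 5000 → 4000 → 3200 → 2500 → 2000 → 1600.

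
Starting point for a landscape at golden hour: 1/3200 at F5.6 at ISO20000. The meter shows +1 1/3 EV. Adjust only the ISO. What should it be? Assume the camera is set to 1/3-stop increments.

Overexposed by 1 1/3 stops → need 1 1/3 stops darker.
ISO: 20000 → 16000 → 12800 → 10000 → 8000.

ISO 8000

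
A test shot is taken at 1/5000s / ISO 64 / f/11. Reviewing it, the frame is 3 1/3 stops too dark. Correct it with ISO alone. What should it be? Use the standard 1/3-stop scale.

Underexposed by 3 1/3 stops → need 3 1/3 stops brighter.
ISO: 64 → 80 → 100 → 125 → 160 → 200 → 250 → 320 → 400 → 500 → 640.

ISO 640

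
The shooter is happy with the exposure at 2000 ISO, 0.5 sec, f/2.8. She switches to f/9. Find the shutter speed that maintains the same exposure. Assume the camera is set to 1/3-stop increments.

Aperture: f/2.8 → f/3.2 → f/3.5 → f/4 → f/4.5 → f/5 → f/5.6 → f/6.3 → f/7.1 → f/8 → f/9 — 3 1/3 stops smaller aperture (darker).
Need 3 1/3 stops brighter from the shutter speed: 0.5 → 0.6 → 0.8 → 1 → 1.3 → 1.6 → 2 → 2.5 → 3.2 → 4 → 5.

5 s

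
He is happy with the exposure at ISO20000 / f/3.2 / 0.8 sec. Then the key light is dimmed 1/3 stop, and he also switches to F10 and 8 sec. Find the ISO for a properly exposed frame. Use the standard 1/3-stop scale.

ISO 25600

Scene light: 1/3 stop darker.
Aperture: f/3.2 → f/3.5 → f/4 → f/4.5 → f/5 → f/5.6 → f/6.3 → f/7.1 → f/8 → f/9 → f/10 — 3 1/3 stops narrower (darker).
Shutter speed: 0.8 → 1 → 1.3 → 1.6 → 2 → 2.5 → 3.2 → 4 → 5 → 6 → 8 — 3 1/3 stops longer (brighter).
Net so far: 1/3 stop darker. ISO: 20000 → 25600.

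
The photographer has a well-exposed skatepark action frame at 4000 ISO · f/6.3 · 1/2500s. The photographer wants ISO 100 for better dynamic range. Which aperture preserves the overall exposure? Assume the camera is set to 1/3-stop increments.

f/1.0

ISO: 4000 → 3200 → 2500 → 2000 → 1600 → 1250 → 1000 → 800 → 640 → 500 → 400 → 320 → 250 → 200 → 160 → 125 → 100 — 5 1/3 stops dropped (darker).
Need 5 1/3 stops brighter from the aperture: f/6.3 → f/5.6 → f/5 → f/4.5 → f/4 → f/3.5 → f/3.2 → f/2.8 → f/2.5 → f/2.2 → f/2 → f/1.8 → f/1.6 → f/1.4 → f/1.2 → f/1.1 → f/1.0.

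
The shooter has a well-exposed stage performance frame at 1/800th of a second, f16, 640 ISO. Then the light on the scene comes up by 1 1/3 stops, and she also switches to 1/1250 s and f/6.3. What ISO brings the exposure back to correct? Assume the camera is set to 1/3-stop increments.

ISO 64

Scene light: 1 1/3 stops brighter.
Shutter speed: 1/800 → 1/1000 → 1/1250 — 2/3 stop faster (darker).
Aperture: f/16 → f/14 → f/13 → f/11 → f/10 → f/9 → f/8 → f/7.1 → f/6.3 — 2 2/3 stops opened up (brighter).
Net so far: 3 1/3 stops brighter. ISO: 640 → 500 → 400 → 320 → 250 → 200 → 160 → 125 → 100 → 80 → 64.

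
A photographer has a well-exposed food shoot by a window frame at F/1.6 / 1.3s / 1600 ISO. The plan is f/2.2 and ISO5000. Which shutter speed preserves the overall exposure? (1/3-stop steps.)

Aperture: f/1.6 → f/1.8 → f/2 → f/2.2 — 1 stop smaller aperture (darker).
ISO: 1600 → 2000 → 2500 → 3200 → 4000 → 5000 — 1 2/3 stops higher (brighter).
Net change so far: 2/3 stop brighter. Offset with the shutter speed: 1.3 → 1 → 0.8.

0.8 s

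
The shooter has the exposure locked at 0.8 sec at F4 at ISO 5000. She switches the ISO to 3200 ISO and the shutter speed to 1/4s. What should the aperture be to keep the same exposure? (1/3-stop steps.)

ISO: 5000 → 4000 → 3200 — 2/3 stop dropped (darker).
Shutter speed: 0.8 → 0.6 → 0.5 → 0.4 → 0.3 → 1/4 — 1 2/3 stops shorter (darker).
Net change so far: 2 1/3 stops darker. Offset with the aperture: f/4 → f/3.5 → f/3.2 → f/2.8 → f/2.5 → f/2.2 → f/2 → f/1.8.

f/1.8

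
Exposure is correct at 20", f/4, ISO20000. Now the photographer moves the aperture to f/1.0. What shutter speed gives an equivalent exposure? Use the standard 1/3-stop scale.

1.3 s

Aperture: f/4 → f/3.5 → f/3.2 → f/2.8 → f/2.5 → f/2.2 → f/2 → f/1.8 → f/1.6 → f/1.4 → f/1.2 → f/1.1 → f/1.0 — 4 stops wider (brighter).
Need 4 stops darker from the shutter speed: 20 → 15 → 13 → 10 → 8 → 6 → 5 → 4 → 3.2 → 2.5 → 2 → 1.6 → 1.3.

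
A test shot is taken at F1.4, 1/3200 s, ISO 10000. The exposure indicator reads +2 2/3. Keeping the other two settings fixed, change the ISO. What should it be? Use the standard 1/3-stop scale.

ISO 1600

Overexposed by 2 2/3 stops → need 2 2/3 stops darker.
ISO: 10000 → 8000 → 6400 → 5000 → 4000 → 3200 → 2500 → 2000 → 1600.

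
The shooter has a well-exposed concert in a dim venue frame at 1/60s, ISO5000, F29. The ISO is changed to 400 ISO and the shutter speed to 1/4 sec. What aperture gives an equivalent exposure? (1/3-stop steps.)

f/32

ISO: 5000 → 4000 → 3200 → 2500 → 2000 → 1600 → 1250 → 1000 → 800 → 640 → 500 → 400 — 3 2/3 stops lower (darker).
Shutter speed: 1/60 → 1/50 → 1/40 → 1/30 → 1/25 → 1/20 → 1/15 → 1/13 → 1/10 → 1/8 → 1/6 → 1/5 → 1/4 — 4 stops longer (brighter).
Net change so far: 1/3 stop brighter. Offset with the aperture: f/29 → f/32.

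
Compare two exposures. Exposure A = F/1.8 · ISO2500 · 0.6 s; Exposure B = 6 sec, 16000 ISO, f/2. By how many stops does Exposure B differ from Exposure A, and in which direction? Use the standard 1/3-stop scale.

Aperture: f/1.8 → f/2 — 1/3 stop narrower (darker).
Shutter speed: 0.6 → 0.8 → 1 → 1.3 → 1.6 → 2 → 2.5 → 3.2 → 4 → 5 → 6 — 3 1/3 stops longer (brighter).
ISO: 2500 → 3200 → 4000 → 5000 → 6400 → 8000 → 10000 → 12800 → 16000 — 2 2/3 stops higher (brighter).
Net: −1/3 +3 1/3 +2 2/3 = +5 2/3 stops.

5 2/3 stops brighter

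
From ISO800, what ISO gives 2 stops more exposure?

ISO 3200

ISO: 800 → 1600 → 3200 — 2 stops raised (brighter).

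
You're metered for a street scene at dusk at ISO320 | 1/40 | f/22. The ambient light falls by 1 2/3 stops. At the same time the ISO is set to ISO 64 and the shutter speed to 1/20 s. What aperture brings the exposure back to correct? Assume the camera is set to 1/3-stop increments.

f/8

Scene light: 1 2/3 stops darker.
ISO: 320 → 250 → 200 → 160 → 125 → 100 → 80 → 64 — 2 1/3 stops dropped (darker).
Shutter speed: 1/40 → 1/30 → 1/25 → 1/20 — 1 stop slower (brighter).
Net so far: 3 stops darker. Aperture: f/22 → f/20 → f/18 → f/16 → f/14 → f/13 → f/11 → f/10 → f/9 → f/8.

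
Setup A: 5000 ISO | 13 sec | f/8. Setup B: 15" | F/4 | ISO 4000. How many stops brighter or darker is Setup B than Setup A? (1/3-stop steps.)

2 stops brighter

Aperture: f/8 → f/7.1 → f/6.3 → f/5.6 → f/5 → f/4.5 → f/4 — 2 stops larger aperture (brighter).
Shutter speed: 13 → 15 — 1/3 stop longer (brighter).
ISO: 5000 → 4000 — 1/3 stop dropped (darker).
Net: +2 +1/3 −1/3 = +2 stops.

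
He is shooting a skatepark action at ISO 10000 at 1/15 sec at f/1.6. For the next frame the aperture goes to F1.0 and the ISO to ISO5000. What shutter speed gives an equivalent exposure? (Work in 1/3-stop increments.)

Aperture: f/1.6 → f/1.4 → f/1.2 → f/1.1 → f/1.0 — 1 1/3 stops opened up (brighter).
ISO: 10000 → 8000 → 6400 → 5000 — 1 stop lower (darker).
Net change so far: 1/3 stop brighter. Offset with the shutter speed: 1/15 → 1/20.

1/20s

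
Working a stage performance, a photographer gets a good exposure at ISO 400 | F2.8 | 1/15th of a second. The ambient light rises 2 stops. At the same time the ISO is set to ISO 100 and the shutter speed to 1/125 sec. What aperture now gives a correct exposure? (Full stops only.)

Scene light: 2 stops brighter.
ISO: 400 → 200 → 100 — 2 stops lower (darker).
Shutter speed: 1/15 → 1/30 → 1/60 → 1/125 — 3 stops shorter (darker).
Net so far: 3 stops darker. Aperture: f/2.8 → f/2 → f/1.4 → f/1.0.

f/1.0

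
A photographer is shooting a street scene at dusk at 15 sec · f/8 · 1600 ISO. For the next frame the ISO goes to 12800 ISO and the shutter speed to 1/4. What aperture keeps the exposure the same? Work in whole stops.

ISO: 1600 → 3200 → 6400 → 12800 — 3 stops higher (brighter).
Shutter speed: 15 → 8 → 4 → 2 → 1 → 1/2 → 1/4 — 6 stops faster (darker).
Net change so far: 3 stops darker. Offset with the aperture: f/8 → f/5.6 → f/4 → f/2.8.

f/2.8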